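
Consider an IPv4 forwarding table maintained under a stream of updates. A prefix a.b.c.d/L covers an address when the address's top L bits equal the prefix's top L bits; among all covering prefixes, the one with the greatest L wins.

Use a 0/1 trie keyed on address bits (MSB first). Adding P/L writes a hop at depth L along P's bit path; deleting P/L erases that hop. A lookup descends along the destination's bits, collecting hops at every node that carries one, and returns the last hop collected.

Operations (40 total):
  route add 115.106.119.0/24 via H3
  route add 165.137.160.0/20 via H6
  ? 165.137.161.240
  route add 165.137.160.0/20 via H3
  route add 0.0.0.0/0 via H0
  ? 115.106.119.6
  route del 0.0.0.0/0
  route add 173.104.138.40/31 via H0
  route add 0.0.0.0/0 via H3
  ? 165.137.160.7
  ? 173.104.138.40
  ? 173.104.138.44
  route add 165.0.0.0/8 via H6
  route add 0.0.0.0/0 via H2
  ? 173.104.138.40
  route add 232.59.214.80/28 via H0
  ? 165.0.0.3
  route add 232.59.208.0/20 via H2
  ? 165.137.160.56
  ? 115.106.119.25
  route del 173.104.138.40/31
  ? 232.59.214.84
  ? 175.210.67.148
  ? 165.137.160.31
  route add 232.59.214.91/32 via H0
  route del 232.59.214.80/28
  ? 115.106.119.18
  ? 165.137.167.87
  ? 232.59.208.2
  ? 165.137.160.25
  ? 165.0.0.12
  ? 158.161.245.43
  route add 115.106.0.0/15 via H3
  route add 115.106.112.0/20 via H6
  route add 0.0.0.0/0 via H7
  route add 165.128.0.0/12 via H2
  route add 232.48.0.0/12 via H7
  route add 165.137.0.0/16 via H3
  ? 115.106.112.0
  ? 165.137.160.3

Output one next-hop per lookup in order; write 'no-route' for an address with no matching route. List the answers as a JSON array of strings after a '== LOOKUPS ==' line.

Apply in order:
  + 115.106.119.0/24 (H3) depth=24
  + 165.137.160.0/20 (H6) depth=20
  lookup 165.137.161.240: bits 10100101100010011010 walk d0:-→d1:-→d2:-→d3:-→d4:-→d5:-→d6:-→d7:-→d8:-→d9:-→d10:-→d11:-→d12:-→d13:-→d14:-→d15:-→d16:-→d17:-→d18:-→d19:-→d20:H6 -> H6
  + 165.137.160.0/20 (H3) depth=20
  + 0.0.0.0/0 (H0) depth=0
  lookup 115.106.119.6: bits 011100110110101001110111 walk d0:H0→d1:-→d2:-→d3:-→d4:-→d5:-→d6:-→d7:-→d8:-→d9:-→d10:-→d11:-→d12:-→d13:-→d14:-→d15:-→d16:-→d17:-→d18:-→d19:-→d20:-→d21:-→d22:-→d23:-→d24:H3 -> H3
  del 0.0.0.0/0 (clear depth 0)
  + 173.104.138.40/31 (H0) depth=31
  + 0.0.0.0/0 (H3) depth=0
  lookup 165.137.160.7: bits 10100101100010011010 walk d0:H3→d1:-→d2:-→d3:-→d4:-→d5:-→d6:-→d7:-→d8:-→d9:-→d10:-→d11:-→d12:-→d13:-→d14:-→d15:-→d16:-→d17:-→d18:-→d19:-→d20:H3 -> H3
  lookup 173.104.138.40: bits 1010110101101000100010100010100 walk d0:H3→d1:-→d2:-→d3:-→d4:-→d5:-→d6:-→d7:-→d8:-→d9:-→d10:-→d11:-→d12:-→d13:-→d14:-→d15:-→d16:-→d17:-→d18:-→d19:-→d20:-→d21:-→d22:-→d23:-→d24:-→d25:-→d26:-→d27:-→d28:-→d29:-→d30:-→d31:H0 -> H0
  lookup 173.104.138.44: bits 10101101011010001000101000101 walk d0:H3→d1:-→d2:-→d3:-→d4:-→d5:-→d6:-→d7:-→d8:-→d9:-→d10:-→d11:-→d12:-→d13:-→d14:-→d15:-→d16:-→d17:-→d18:-→d19:-→d20:-→d21:-→d22:-→d23:-→d24:-→d25:-→d26:-→d27:-→d28:-→d29:- -> H3
  + 165.0.0.0/8 (H6) depth=8
  + 0.0.0.0/0 (H2) depth=0
  lookup 173.104.138.40: bits 1010110101101000100010100010100 walk d0:H2→d1:-→d2:-→d3:-→d4:-→d5:-→d6:-→d7:-→d8:-→d9:-→d10:-→d11:-→d12:-→d13:-→d14:-→d15:-→d16:-→d17:-→d18:-→d19:-→d20:-→d21:-→d22:-→d23:-→d24:-→d25:-→d26:-→d27:-→d28:-→d29:-→d30:-→d31:H0 -> H0
  + 232.59.214.80/28 (H0) depth=28
  lookup 165.0.0.3: bits 10100101 walk d0:H2→d1:-→d2:-→d3:-→d4:-→d5:-→d6:-→d7:-→d8:H6 -> H6
  + 232.59.208.0/20 (H2) depth=20
  lookup 165.137.160.56: bits 10100101100010011010 walk d0:H2→d1:-→d2:-→d3:-→d4:-→d5:-→d6:-→d7:-→d8:H6→d9:-→d10:-→d11:-→d12:-→d13:-→d14:-→d15:-→d16:-→d17:-→d18:-→d19:-→d20:H3 -> H3
  lookup 115.106.119.25: bits 011100110110101001110111 walk d0:H2→d1:-→d2:-→d3:-→d4:-→d5:-→d6:-→d7:-→d8:-→d9:-→d10:-→d11:-→d12:-→d13:-→d14:-→d15:-→d16:-→d17:-→d18:-→d19:-→d20:-→d21:-→d22:-→d23:-→d24:H3 -> H3
  del 173.104.138.40/31 (clear depth 31)
  lookup 232.59.214.84: bits 1110100000111011110101100101 walk d0:H2→d1:-→d2:-→d3:-→d4:-→d5:-→d6:-→d7:-→d8:-→d9:-→d10:-→d11:-→d12:-→d13:-→d14:-→d15:-→d16:-→d17:-→d18:-→d19:-→d20:H2→d21:-→d22:-→d23:-→d24:-→d25:-→d26:-→d27:-→d28:H0 -> H0
  lookup 175.210.67.148: bits 101011 walk d0:H2→d1:-→d2:-→d3:-→d4:-→d5:-→d6:- -> H2
  lookup 165.137.160.31: bits 10100101100010011010 walk d0:H2→d1:-→d2:-→d3:-→d4:-→d5:-→d6:-→d7:-→d8:H6→d9:-→d10:-→d11:-→d12:-→d13:-→d14:-→d15:-→d16:-→d17:-→d18:-→d19:-→d20:H3 -> H3
  + 232.59.214.91/32 (H0) depth=32
  del 232.59.214.80/28 (clear depth 28)
  lookup 115.106.119.18: bits 011100110110101001110111 walk d0:H2→d1:-→d2:-→d3:-→d4:-→d5:-→d6:-→d7:-→d8:-→d9:-→d10:-→d11:-→d12:-→d13:-→d14:-→d15:-→d16:-→d17:-→d18:-→d19:-→d20:-→d21:-→d22:-→d23:-→d24:H3 -> H3
  lookup 165.137.167.87: bits 10100101100010011010 walk d0:H2→d1:-→d2:-→d3:-→d4:-→d5:-→d6:-→d7:-→d8:H6→d9:-→d10:-→d11:-→d12:-→d13:-→d14:-→d15:-→d16:-→d17:-→d18:-→d19:-→d20:H3 -> H3
  lookup 232.59.208.2: bits 111010000011101111010 walk d0:H2→d1:-→d2:-→d3:-→d4:-→d5:-→d6:-→d7:-→d8:-→d9:-→d10:-→d11:-→d12:-→d13:-→d14:-→d15:-→d16:-→d17:-→d18:-→d19:-→d20:H2→d21:- -> H2
  lookup 165.137.160.25: bits 10100101100010011010 walk d0:H2→d1:-→d2:-→d3:-→d4:-→d5:-→d6:-→d7:-→d8:H6→d9:-→d10:-→d11:-→d12:-→d13:-→d14:-→d15:-→d16:-→d17:-→d18:-→d19:-→d20:H3 -> H3
  lookup 165.0.0.12: bits 10100101 walk d0:H2→d1:-→d2:-→d3:-→d4:-→d5:-→d6:-→d7:-→d8:H6 -> H6
  lookup 158.161.245.43: bits 10 walk d0:H2→d1:-→d2:- -> H2
  + 115.106.0.0/15 (H3) depth=15
  + 115.106.112.0/20 (H6) depth=20
  + 0.0.0.0/0 (H7) depth=0
  + 165.128.0.0/12 (H2) depth=12
  + 232.48.0.0/12 (H7) depth=12
  + 165.137.0.0/16 (H3) depth=16
  lookup 115.106.112.0: bits 011100110110101001110 walk d0:H7→d1:-→d2:-→d3:-→d4:-→d5:-→d6:-→d7:-→d8:-→d9:-→d10:-→d11:-→d12:-→d13:-→d14:-→d15:H3→d16:-→d17:-→d18:-→d19:-→d20:H6→d21:- -> H6
  lookup 165.137.160.3: bits 10100101100010011010 walk d0:H7→d1:-→d2:-→d3:-→d4:-→d5:-→d6:-→d7:-→d8:H6→d9:-→d10:-→d11:-→d12:H2→d13:-→d14:-→d15:-→d16:H3→d17:-→d18:-→d19:-→d20:H3 -> H3

== LOOKUPS ==
["H6","H3","H3","H0","H3","H0","H6","H3","H3","H0","H2","H3","H3","H3","H2","H3","H6","H2","H6","H3"]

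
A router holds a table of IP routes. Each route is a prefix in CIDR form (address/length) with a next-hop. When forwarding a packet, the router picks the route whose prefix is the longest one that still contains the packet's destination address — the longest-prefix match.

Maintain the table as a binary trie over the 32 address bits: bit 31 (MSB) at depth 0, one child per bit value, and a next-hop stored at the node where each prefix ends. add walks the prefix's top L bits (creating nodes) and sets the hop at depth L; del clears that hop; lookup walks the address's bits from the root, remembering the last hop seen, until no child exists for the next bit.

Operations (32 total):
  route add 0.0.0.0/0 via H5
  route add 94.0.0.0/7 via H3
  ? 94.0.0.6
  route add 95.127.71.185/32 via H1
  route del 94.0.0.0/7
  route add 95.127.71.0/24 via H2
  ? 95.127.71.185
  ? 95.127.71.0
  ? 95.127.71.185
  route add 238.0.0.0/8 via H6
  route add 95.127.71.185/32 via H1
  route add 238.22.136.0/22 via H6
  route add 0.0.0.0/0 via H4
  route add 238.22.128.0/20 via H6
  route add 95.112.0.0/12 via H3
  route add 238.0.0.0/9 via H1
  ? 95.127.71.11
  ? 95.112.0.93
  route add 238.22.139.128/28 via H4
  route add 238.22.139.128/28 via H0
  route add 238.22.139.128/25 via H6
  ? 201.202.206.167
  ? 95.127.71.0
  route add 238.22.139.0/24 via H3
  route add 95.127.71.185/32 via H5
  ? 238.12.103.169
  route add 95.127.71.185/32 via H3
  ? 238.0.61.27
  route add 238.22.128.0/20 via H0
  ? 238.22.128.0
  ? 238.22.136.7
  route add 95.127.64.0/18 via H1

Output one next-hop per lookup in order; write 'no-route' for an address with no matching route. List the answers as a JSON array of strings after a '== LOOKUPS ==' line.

Process each operation:
  add 0.0.0.0/0 -> H5 at depth 0
  add 94.0.0.0/7 -> H3 at depth 7
  ? 94.0.0.6  path d0:H5→d1:-→d2:-→d3:-→d4:-→d5:-→d6:-→d7:H3  best=H3
  add 95.127.71.185/32 -> H1 at depth 32
  - 94.0.0.0/7 clear@7
  add 95.127.71.0/24 -> H2 at depth 24
  ? 95.127.71.185  path d0:H5→d1:-→d2:-→d3:-→d4:-→d5:-→d6:-→d7:-→d8:-→d9:-→d10:-→d11:-→d12:-→d13:-→d14:-→d15:-→d16:-→d17:-→d18:-→d19:-→d20:-→d21:-→d22:-→d23:-→d24:H2→d25:-→d26:-→d27:-→d28:-→d29:-→d30:-→d31:-→d32:H1  best=H1
  ? 95.127.71.0  path d0:H5→d1:-→d2:-→d3:-→d4:-→d5:-→d6:-→d7:-→d8:-→d9:-→d10:-→d11:-→d12:-→d13:-→d14:-→d15:-→d16:-→d17:-→d18:-→d19:-→d20:-→d21:-→d22:-→d23:-→d24:H2  best=H2
  ? 95.127.71.185  path d0:H5→d1:-→d2:-→d3:-→d4:-→d5:-→d6:-→d7:-→d8:-→d9:-→d10:-→d11:-→d12:-→d13:-→d14:-→d15:-→d16:-→d17:-→d18:-→d19:-→d20:-→d21:-→d22:-→d23:-→d24:H2→d25:-→d26:-→d27:-→d28:-→d29:-→d30:-→d31:-→d32:H1  best=H1
  add 238.0.0.0/8 -> H6 at depth 8
  add 95.127.71.185/32 -> H1 at depth 32
  add 238.22.136.0/22 -> H6 at depth 22
  add 0.0.0.0/0 -> H4 at depth 0
  add 238.22.128.0/20 -> H6 at depth 20
  add 95.112.0.0/12 -> H3 at depth 12
  add 238.0.0.0/9 -> H1 at depth 9
  ? 95.127.71.11  path d0:H4→d1:-→d2:-→d3:-→d4:-→d5:-→d6:-→d7:-→d8:-→d9:-→d10:-→d11:-→d12:H3→d13:-→d14:-→d15:-→d16:-→d17:-→d18:-→d19:-→d20:-→d21:-→d22:-→d23:-→d24:H2  best=H2
  ? 95.112.0.93  path d0:H4→d1:-→d2:-→d3:-→d4:-→d5:-→d6:-→d7:-→d8:-→d9:-→d10:-→d11:-→d12:H3  best=H3
  add 238.22.139.128/28 -> H4 at depth 28
  add 238.22.139.128/28 -> H0 at depth 28
  add 238.22.139.128/25 -> H6 at depth 25
  ? 201.202.206.167  path d0:H4→d1:-→d2:-  best=H4
  ? 95.127.71.0  path d0:H4→d1:-→d2:-→d3:-→d4:-→d5:-→d6:-→d7:-→d8:-→d9:-→d10:-→d11:-→d12:H3→d13:-→d14:-→d15:-→d16:-→d17:-→d18:-→d19:-→d20:-→d21:-→d22:-→d23:-→d24:H2  best=H2
  add 238.22.139.0/24 -> H3 at depth 24
  add 95.127.71.185/32 -> H5 at depth 32
  ? 238.12.103.169  path d0:H4→d1:-→d2:-→d3:-→d4:-→d5:-→d6:-→d7:-→d8:H6→d9:H1→d10:-→d11:-  best=H1
  add 95.127.71.185/32 -> H3 at depth 32
  ? 238.0.61.27  path d0:H4→d1:-→d2:-→d3:-→d4:-→d5:-→d6:-→d7:-→d8:H6→d9:H1→d10:-→d11:-  best=H1
  add 238.22.128.0/20 -> H0 at depth 20
  ? 238.22.128.0  path d0:H4→d1:-→d2:-→d3:-→d4:-→d5:-→d6:-→d7:-→d8:H6→d9:H1→d10:-→d11:-→d12:-→d13:-→d14:-→d15:-→d16:-→d17:-→d18:-→d19:-→d20:H0  best=H0
  ? 238.22.136.7  path d0:H4→d1:-→d2:-→d3:-→d4:-→d5:-→d6:-→d7:-→d8:H6→d9:H1→d10:-→d11:-→d12:-→d13:-→d14:-→d15:-→d16:-→d17:-→d18:-→d19:-→d20:H0→d21:-→d22:H6  best=H6
  add 95.127.64.0/18 -> H1 at depth 18

== LOOKUPS ==
["H3","H1","H2","H1","H2","H3","H4","H2","H1","H1","H0","H6"]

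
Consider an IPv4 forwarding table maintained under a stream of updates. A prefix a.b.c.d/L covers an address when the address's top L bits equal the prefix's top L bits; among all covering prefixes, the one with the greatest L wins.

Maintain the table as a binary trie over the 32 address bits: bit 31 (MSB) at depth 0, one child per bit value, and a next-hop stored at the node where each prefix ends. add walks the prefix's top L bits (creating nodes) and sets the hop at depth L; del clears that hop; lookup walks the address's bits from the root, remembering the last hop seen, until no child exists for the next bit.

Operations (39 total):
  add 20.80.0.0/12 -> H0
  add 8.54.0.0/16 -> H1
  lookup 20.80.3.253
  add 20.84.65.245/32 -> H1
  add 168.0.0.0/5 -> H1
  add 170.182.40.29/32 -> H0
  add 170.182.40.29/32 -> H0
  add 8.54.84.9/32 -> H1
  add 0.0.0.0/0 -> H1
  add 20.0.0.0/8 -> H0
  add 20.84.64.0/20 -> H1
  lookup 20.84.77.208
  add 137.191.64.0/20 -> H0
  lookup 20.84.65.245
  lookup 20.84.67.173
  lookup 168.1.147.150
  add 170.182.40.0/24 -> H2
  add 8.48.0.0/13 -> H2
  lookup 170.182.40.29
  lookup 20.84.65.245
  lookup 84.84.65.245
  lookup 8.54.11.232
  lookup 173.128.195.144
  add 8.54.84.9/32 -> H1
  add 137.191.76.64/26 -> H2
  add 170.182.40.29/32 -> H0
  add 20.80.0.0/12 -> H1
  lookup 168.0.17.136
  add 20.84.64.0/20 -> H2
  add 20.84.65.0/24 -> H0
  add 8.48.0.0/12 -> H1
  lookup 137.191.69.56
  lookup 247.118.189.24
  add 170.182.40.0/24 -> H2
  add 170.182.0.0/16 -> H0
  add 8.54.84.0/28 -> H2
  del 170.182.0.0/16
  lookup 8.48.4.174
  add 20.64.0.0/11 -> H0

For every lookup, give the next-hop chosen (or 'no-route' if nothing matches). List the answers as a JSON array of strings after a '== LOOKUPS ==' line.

Apply in order:
  + 20.80.0.0/12 (H0) depth=12
  + 8.54.0.0/16 (H1) depth=16
  Q 20.80.3.253: descend 000101000101 ; hops seen [H0] ; pick H0
  + 20.84.65.245/32 (H1) depth=32
  + 168.0.0.0/5 (H1) depth=5
  + 170.182.40.29/32 (H0) depth=32
  + 170.182.40.29/32 (H0) depth=32
  + 8.54.84.9/32 (H1) depth=32
  + 0.0.0.0/0 (H1) depth=0
  + 20.0.0.0/8 (H0) depth=8
  + 20.84.64.0/20 (H1) depth=20
  Q 20.84.77.208: descend 00010100010101000100 ; hops seen [H1,H0,H0,H1] ; pick H1
  + 137.191.64.0/20 (H0) depth=20
  Q 20.84.65.245: descend 00010100010101000100000111110101 ; hops seen [H1,H0,H0,H1,H1] ; pick H1
  Q 20.84.67.173: descend 0001010001010100010000 ; hops seen [H1,H0,H0,H1] ; pick H1
  Q 168.1.147.150: descend 101010 ; hops seen [H1,H1] ; pick H1
  + 170.182.40.0/24 (H2) depth=24
  + 8.48.0.0/13 (H2) depth=13
  Q 170.182.40.29: descend 10101010101101100010100000011101 ; hops seen [H1,H1,H2,H0] ; pick H0
  Q 20.84.65.245: descend 00010100010101000100000111110101 ; hops seen [H1,H0,H0,H1,H1] ; pick H1
  Q 84.84.65.245: descend 0 ; hops seen [H1] ; pick H1
  Q 8.54.11.232: descend 00001000001101100 ; hops seen [H1,H2,H1] ; pick H1
  Q 173.128.195.144: descend 10101 ; hops seen [H1,H1] ; pick H1
  + 8.54.84.9/32 (H1) depth=32
  + 137.191.76.64/26 (H2) depth=26
  + 170.182.40.29/32 (H0) depth=32
  + 20.80.0.0/12 (H1) depth=12
  Q 168.0.17.136: descend 101010 ; hops seen [H1,H1] ; pick H1
  + 20.84.64.0/20 (H2) depth=20
  + 20.84.65.0/24 (H0) depth=24
  + 8.48.0.0/12 (H1) depth=12
  Q 137.191.69.56: descend 10001001101111110100 ; hops seen [H1,H0] ; pick H0
  Q 247.118.189.24: descend 1 ; hops seen [H1] ; pick H1
  + 170.182.40.0/24 (H2) depth=24
  + 170.182.0.0/16 (H0) depth=16
  + 8.54.84.0/28 (H2) depth=28
  - 170.182.0.0/16 clear@16
  Q 8.48.4.174: descend 0000100000110 ; hops seen [H1,H1,H2] ; pick H2
  + 20.64.0.0/11 (H0) depth=11

== LOOKUPS ==
["H0","H1","H1","H1","H1","H0","H1","H1","H1","H1","H1","H0","H1","H2"]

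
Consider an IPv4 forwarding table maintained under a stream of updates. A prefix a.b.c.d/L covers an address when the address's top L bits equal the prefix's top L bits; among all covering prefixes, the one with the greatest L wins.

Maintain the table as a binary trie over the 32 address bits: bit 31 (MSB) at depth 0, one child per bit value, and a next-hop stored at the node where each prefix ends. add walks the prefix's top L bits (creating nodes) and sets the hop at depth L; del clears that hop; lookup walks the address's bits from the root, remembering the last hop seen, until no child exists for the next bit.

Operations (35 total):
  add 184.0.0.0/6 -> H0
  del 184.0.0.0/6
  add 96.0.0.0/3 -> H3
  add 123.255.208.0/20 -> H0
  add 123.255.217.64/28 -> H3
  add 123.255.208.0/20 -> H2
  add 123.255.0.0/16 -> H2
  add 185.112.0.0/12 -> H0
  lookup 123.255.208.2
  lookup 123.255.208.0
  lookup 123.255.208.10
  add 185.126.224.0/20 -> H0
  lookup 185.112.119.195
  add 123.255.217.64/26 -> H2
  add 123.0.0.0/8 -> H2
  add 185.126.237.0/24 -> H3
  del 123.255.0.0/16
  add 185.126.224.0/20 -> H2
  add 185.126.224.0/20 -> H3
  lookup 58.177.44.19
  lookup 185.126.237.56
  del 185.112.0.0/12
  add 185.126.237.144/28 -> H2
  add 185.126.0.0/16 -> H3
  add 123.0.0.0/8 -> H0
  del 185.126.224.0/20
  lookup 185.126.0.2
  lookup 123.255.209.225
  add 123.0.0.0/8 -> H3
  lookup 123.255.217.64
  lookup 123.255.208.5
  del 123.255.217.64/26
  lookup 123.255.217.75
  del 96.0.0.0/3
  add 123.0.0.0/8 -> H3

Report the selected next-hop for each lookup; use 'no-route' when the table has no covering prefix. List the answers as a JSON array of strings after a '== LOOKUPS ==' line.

Process each operation:
  add 184.0.0.0/6 -> H0 at depth 6
  del 184.0.0.0/6 (clear depth 6)
  add 96.0.0.0/3 -> H3 at depth 3
  add 123.255.208.0/20 -> H0 at depth 20
  add 123.255.217.64/28 -> H3 at depth 28
  add 123.255.208.0/20 -> H2 at depth 20
  add 123.255.0.0/16 -> H2 at depth 16
  add 185.112.0.0/12 -> H0 at depth 12
  lookup 123.255.208.2: bits 01111011111111111101 walk d0:-→d1:-→d2:-→d3:H3→d4:-→d5:-→d6:-→d7:-→d8:-→d9:-→d10:-→d11:-→d12:-→d13:-→d14:-→d15:-→d16:H2→d17:-→d18:-→d19:-→d20:H2 -> H2
  lookup 123.255.208.0: bits 01111011111111111101 walk d0:-→d1:-→d2:-→d3:H3→d4:-→d5:-→d6:-→d7:-→d8:-→d9:-→d10:-→d11:-→d12:-→d13:-→d14:-→d15:-→d16:H2→d17:-→d18:-→d19:-→d20:H2 -> H2
  lookup 123.255.208.10: bits 01111011111111111101 walk d0:-→d1:-→d2:-→d3:H3→d4:-→d5:-→d6:-→d7:-→d8:-→d9:-→d10:-→d11:-→d12:-→d13:-→d14:-→d15:-→d16:H2→d17:-→d18:-→d19:-→d20:H2 -> H2
  add 185.126.224.0/20 -> H0 at depth 20
  lookup 185.112.119.195: bits 101110010111 walk d0:-→d1:-→d2:-→d3:-→d4:-→d5:-→d6:-→d7:-→d8:-→d9:-→d10:-→d11:-→d12:H0 -> H0
  add 123.255.217.64/26 -> H2 at depth 26
  add 123.0.0.0/8 -> H2 at depth 8
  add 185.126.237.0/24 -> H3 at depth 24
  del 123.255.0.0/16 (clear depth 16)
  add 185.126.224.0/20 -> H2 at depth 20
  add 185.126.224.0/20 -> H3 at depth 20
  lookup 58.177.44.19: bits 0 walk d0:-→d1:- -> no-route
  lookup 185.126.237.56: bits 101110010111111011101101 walk d0:-→d1:-→d2:-→d3:-→d4:-→d5:-→d6:-→d7:-→d8:-→d9:-→d10:-→d11:-→d12:H0→d13:-→d14:-→d15:-→d16:-→d17:-→d18:-→d19:-→d20:H3→d21:-→d22:-→d23:-→d24:H3 -> H3
  del 185.112.0.0/12 (clear depth 12)
  add 185.126.237.144/28 -> H2 at depth 28
  add 185.126.0.0/16 -> H3 at depth 16
  add 123.0.0.0/8 -> H0 at depth 8
  del 185.126.224.0/20 (clear depth 20)
  lookup 185.126.0.2: bits 1011100101111110 walk d0:-→d1:-→d2:-→d3:-→d4:-→d5:-→d6:-→d7:-→d8:-→d9:-→d10:-→d11:-→d12:-→d13:-→d14:-→d15:-→d16:H3 -> H3
  lookup 123.255.209.225: bits 01111011111111111101 walk d0:-→d1:-→d2:-→d3:H3→d4:-→d5:-→d6:-→d7:-→d8:H0→d9:-→d10:-→d11:-→d12:-→d13:-→d14:-→d15:-→d16:-→d17:-→d18:-→d19:-→d20:H2 -> H2
  add 123.0.0.0/8 -> H3 at depth 8
  lookup 123.255.217.64: bits 0111101111111111110110010100 walk d0:-→d1:-→d2:-→d3:H3→d4:-→d5:-→d6:-→d7:-→d8:H3→d9:-→d10:-→d11:-→d12:-→d13:-→d14:-→d15:-→d16:-→d17:-→d18:-→d19:-→d20:H2→d21:-→d22:-→d23:-→d24:-→d25:-→d26:H2→d27:-→d28:H3 -> H3
  lookup 123.255.208.5: bits 01111011111111111101 walk d0:-→d1:-→d2:-→d3:H3→d4:-→d5:-→d6:-→d7:-→d8:H3→d9:-→d10:-→d11:-→d12:-→d13:-→d14:-→d15:-→d16:-→d17:-→d18:-→d19:-→d20:H2 -> H2
  del 123.255.217.64/26 (clear depth 26)
  lookup 123.255.217.75: bits 0111101111111111110110010100 walk d0:-→d1:-→d2:-→d3:H3→d4:-→d5:-→d6:-→d7:-→d8:H3→d9:-→d10:-→d11:-→d12:-→d13:-→d14:-→d15:-→d16:-→d17:-→d18:-→d19:-→d20:H2→d21:-→d22:-→d23:-→d24:-→d25:-→d26:-→d27:-→d28:H3 -> H3
  del 96.0.0.0/3 (clear depth 3)
  add 123.0.0.0/8 -> H3 at depth 8

== LOOKUPS ==
["H2","H2","H2","H0","no-route","H3","H3","H2","H3","H2","H3"]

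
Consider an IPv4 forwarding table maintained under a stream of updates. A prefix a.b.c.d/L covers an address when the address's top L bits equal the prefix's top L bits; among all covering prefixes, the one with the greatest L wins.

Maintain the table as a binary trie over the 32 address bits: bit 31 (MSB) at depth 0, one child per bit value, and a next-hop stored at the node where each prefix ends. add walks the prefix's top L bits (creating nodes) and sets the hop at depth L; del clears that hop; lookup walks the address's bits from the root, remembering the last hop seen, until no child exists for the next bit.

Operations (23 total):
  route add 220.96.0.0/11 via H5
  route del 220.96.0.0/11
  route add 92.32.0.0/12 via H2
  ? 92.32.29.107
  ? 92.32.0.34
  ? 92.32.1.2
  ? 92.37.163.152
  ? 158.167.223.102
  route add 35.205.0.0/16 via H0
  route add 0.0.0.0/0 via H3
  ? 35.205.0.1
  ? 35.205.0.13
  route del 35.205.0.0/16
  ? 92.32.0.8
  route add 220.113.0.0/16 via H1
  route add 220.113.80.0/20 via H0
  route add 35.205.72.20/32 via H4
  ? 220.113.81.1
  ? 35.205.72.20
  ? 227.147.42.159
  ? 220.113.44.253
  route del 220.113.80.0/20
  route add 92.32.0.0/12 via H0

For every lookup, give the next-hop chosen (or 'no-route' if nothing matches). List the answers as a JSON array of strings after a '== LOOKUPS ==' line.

Apply in order:
  add 220.96.0.0/11 -> H5 at depth 11
  del 220.96.0.0/11 (clear depth 11)
  add 92.32.0.0/12 -> H2 at depth 12
  ? 92.32.29.107  path d0:-→d1:-→d2:-→d3:-→d4:-→d5:-→d6:-→d7:-→d8:-→d9:-→d10:-→d11:-→d12:H2  best=H2
  ? 92.32.0.34  path d0:-→d1:-→d2:-→d3:-→d4:-→d5:-→d6:-→d7:-→d8:-→d9:-→d10:-→d11:-→d12:H2  best=H2
  ? 92.32.1.2  path d0:-→d1:-→d2:-→d3:-→d4:-→d5:-→d6:-→d7:-→d8:-→d9:-→d10:-→d11:-→d12:H2  best=H2
  ? 92.37.163.152  path d0:-→d1:-→d2:-→d3:-→d4:-→d5:-→d6:-→d7:-→d8:-→d9:-→d10:-→d11:-→d12:H2  best=H2
  ? 158.167.223.102  path d0:-→d1:-  best=no-route
  add 35.205.0.0/16 -> H0 at depth 16
  add 0.0.0.0/0 -> H3 at depth 0
  ? 35.205.0.1  path d0:H3→d1:-→d2:-→d3:-→d4:-→d5:-→d6:-→d7:-→d8:-→d9:-→d10:-→d11:-→d12:-→d13:-→d14:-→d15:-→d16:H0  best=H0
  ? 35.205.0.13  path d0:H3→d1:-→d2:-→d3:-→d4:-→d5:-→d6:-→d7:-→d8:-→d9:-→d10:-→d11:-→d12:-→d13:-→d14:-→d15:-→d16:H0  best=H0
  del 35.205.0.0/16 (clear depth 16)
  ? 92.32.0.8  path d0:H3→d1:-→d2:-→d3:-→d4:-→d5:-→d6:-→d7:-→d8:-→d9:-→d10:-→d11:-→d12:H2  best=H2
  add 220.113.0.0/16 -> H1 at depth 16
  add 220.113.80.0/20 -> H0 at depth 20
  add 35.205.72.20/32 -> H4 at depth 32
  ? 220.113.81.1  path d0:H3→d1:-→d2:-→d3:-→d4:-→d5:-→d6:-→d7:-→d8:-→d9:-→d10:-→d11:-→d12:-→d13:-→d14:-→d15:-→d16:H1→d17:-→d18:-→d19:-→d20:H0  best=H0
  ? 35.205.72.20  path d0:H3→d1:-→d2:-→d3:-→d4:-→d5:-→d6:-→d7:-→d8:-→d9:-→d10:-→d11:-→d12:-→d13:-→d14:-→d15:-→d16:-→d17:-→d18:-→d19:-→d20:-→d21:-→d22:-→d23:-→d24:-→d25:-→d26:-→d27:-→d28:-→d29:-→d30:-→d31:-→d32:H4  best=H4
  ? 227.147.42.159  path d0:H3→d1:-→d2:-  best=H3
  ? 220.113.44.253  path d0:H3→d1:-→d2:-→d3:-→d4:-→d5:-→d6:-→d7:-→d8:-→d9:-→d10:-→d11:-→d12:-→d13:-→d14:-→d15:-→d16:H1→d17:-  best=H1
  del 220.113.80.0/20 (clear depth 20)
  add 92.32.0.0/12 -> H0 at depth 12

== LOOKUPS ==
["H2","H2","H2","H2","no-route","H0","H0","H2","H0","H4","H3","H1"]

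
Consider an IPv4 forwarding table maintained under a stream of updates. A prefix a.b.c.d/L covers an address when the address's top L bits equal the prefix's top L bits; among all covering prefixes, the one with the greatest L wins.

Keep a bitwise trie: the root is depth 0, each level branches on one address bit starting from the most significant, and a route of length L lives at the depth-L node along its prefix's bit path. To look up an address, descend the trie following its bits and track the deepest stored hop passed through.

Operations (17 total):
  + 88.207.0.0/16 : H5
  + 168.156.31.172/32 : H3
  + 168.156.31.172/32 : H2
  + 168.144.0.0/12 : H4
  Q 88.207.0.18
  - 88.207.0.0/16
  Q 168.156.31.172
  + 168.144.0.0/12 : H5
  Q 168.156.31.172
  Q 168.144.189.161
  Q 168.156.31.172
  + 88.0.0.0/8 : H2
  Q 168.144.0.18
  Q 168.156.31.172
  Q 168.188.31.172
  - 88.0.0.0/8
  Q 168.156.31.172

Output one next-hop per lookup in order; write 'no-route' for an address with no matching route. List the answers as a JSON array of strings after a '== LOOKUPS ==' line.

Apply in order:
  add 88.207.0.0/16 -> H5 at depth 16
  add 168.156.31.172/32 -> H3 at depth 32
  add 168.156.31.172/32 -> H2 at depth 32
  add 168.144.0.0/12 -> H4 at depth 12
  lookup 88.207.0.18: bits 0101100011001111 walk d0:-→d1:-→d2:-→d3:-→d4:-→d5:-→d6:-→d7:-→d8:-→d9:-→d10:-→d11:-→d12:-→d13:-→d14:-→d15:-→d16:H5 -> H5
  del 88.207.0.0/16 (clear depth 16)
  lookup 168.156.31.172: bits 10101000100111000001111110101100 walk d0:-→d1:-→d2:-→d3:-→d4:-→d5:-→d6:-→d7:-→d8:-→d9:-→d10:-→d11:-→d12:H4→d13:-→d14:-→d15:-→d16:-→d17:-→d18:-→d19:-→d20:-→d21:-→d22:-→d23:-→d24:-→d25:-→d26:-→d27:-→d28:-→d29:-→d30:-→d31:-→d32:H2 -> H2
  add 168.144.0.0/12 -> H5 at depth 12
  lookup 168.156.31.172: bits 10101000100111000001111110101100 walk d0:-→d1:-→d2:-→d3:-→d4:-→d5:-→d6:-→d7:-→d8:-→d9:-→d10:-→d11:-→d12:H5→d13:-→d14:-→d15:-→d16:-→d17:-→d18:-→d19:-→d20:-→d21:-→d22:-→d23:-→d24:-→d25:-→d26:-→d27:-→d28:-→d29:-→d30:-→d31:-→d32:H2 -> H2
  lookup 168.144.189.161: bits 101010001001 walk d0:-→d1:-→d2:-→d3:-→d4:-→d5:-→d6:-→d7:-→d8:-→d9:-→d10:-→d11:-→d12:H5 -> H5
  lookup 168.156.31.172: bits 10101000100111000001111110101100 walk d0:-→d1:-→d2:-→d3:-→d4:-→d5:-→d6:-→d7:-→d8:-→d9:-→d10:-→d11:-→d12:H5→d13:-→d14:-→d15:-→d16:-→d17:-→d18:-→d19:-→d20:-→d21:-→d22:-→d23:-→d24:-→d25:-→d26:-→d27:-→d28:-→d29:-→d30:-→d31:-→d32:H2 -> H2
  add 88.0.0.0/8 -> H2 at depth 8
  lookup 168.144.0.18: bits 101010001001 walk d0:-→d1:-→d2:-→d3:-→d4:-→d5:-→d6:-→d7:-→d8:-→d9:-→d10:-→d11:-→d12:H5 -> H5
  lookup 168.156.31.172: bits 10101000100111000001111110101100 walk d0:-→d1:-→d2:-→d3:-→d4:-→d5:-→d6:-→d7:-→d8:-→d9:-→d10:-→d11:-→d12:H5→d13:-→d14:-→d15:-→d16:-→d17:-→d18:-→d19:-→d20:-→d21:-→d22:-→d23:-→d24:-→d25:-→d26:-→d27:-→d28:-→d29:-→d30:-→d31:-→d32:H2 -> H2
  lookup 168.188.31.172: bits 1010100010 walk d0:-→d1:-→d2:-→d3:-→d4:-→d5:-→d6:-→d7:-→d8:-→d9:-→d10:- -> no-route
  del 88.0.0.0/8 (clear depth 8)
  lookup 168.156.31.172: bits 10101000100111000001111110101100 walk d0:-→d1:-→d2:-→d3:-→d4:-→d5:-→d6:-→d7:-→d8:-→d9:-→d10:-→d11:-→d12:H5→d13:-→d14:-→d15:-→d16:-→d17:-→d18:-→d19:-→d20:-→d21:-→d22:-→d23:-→d24:-→d25:-→d26:-→d27:-→d28:-→d29:-→d30:-→d31:-→d32:H2 -> H2

== LOOKUPS ==
["H5","H2","H2","H5","H2","H5","H2","no-route","H2"]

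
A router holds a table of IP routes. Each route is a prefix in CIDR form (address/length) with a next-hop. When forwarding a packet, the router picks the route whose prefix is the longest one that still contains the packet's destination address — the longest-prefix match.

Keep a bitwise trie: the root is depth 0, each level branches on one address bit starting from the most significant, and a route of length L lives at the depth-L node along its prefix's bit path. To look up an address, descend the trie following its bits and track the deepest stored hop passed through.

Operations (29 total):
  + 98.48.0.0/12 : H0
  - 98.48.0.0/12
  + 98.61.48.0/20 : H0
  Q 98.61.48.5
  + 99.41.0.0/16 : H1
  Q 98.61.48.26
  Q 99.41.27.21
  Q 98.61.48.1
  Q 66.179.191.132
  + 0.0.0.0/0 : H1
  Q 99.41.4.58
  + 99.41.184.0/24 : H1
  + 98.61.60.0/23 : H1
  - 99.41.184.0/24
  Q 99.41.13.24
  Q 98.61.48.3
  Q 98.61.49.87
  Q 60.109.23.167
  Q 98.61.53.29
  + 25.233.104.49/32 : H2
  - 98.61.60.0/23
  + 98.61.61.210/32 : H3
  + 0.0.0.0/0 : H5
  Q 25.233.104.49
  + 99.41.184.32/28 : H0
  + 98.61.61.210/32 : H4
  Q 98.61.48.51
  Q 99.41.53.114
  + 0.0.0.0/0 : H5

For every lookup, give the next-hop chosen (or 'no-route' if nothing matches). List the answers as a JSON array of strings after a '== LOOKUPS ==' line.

Trace:
  add 98.48.0.0/12 -> H0 at depth 12
  del 98.48.0.0/12 (clear depth 12)
  add 98.61.48.0/20 -> H0 at depth 20
  lookup 98.61.48.5: bits 01100010001111010011 walk d0:-→d1:-→d2:-→d3:-→d4:-→d5:-→d6:-→d7:-→d8:-→d9:-→d10:-→d11:-→d12:-→d13:-→d14:-→d15:-→d16:-→d17:-→d18:-→d19:-→d20:H0 -> H0
  add 99.41.0.0/16 -> H1 at depth 16
  lookup 98.61.48.26: bits 01100010001111010011 walk d0:-→d1:-→d2:-→d3:-→d4:-→d5:-→d6:-→d7:-→d8:-→d9:-→d10:-→d11:-→d12:-→d13:-→d14:-→d15:-→d16:-→d17:-→d18:-→d19:-→d20:H0 -> H0
  lookup 99.41.27.21: bits 0110001100101001 walk d0:-→d1:-→d2:-→d3:-→d4:-→d5:-→d6:-→d7:-→d8:-→d9:-→d10:-→d11:-→d12:-→d13:-→d14:-→d15:-→d16:H1 -> H1
  lookup 98.61.48.1: bits 01100010001111010011 walk d0:-→d1:-→d2:-→d3:-→d4:-→d5:-→d6:-→d7:-→d8:-→d9:-→d10:-→d11:-→d12:-→d13:-→d14:-→d15:-→d16:-→d17:-→d18:-→d19:-→d20:H0 -> H0
  lookup 66.179.191.132: bits 01 walk d0:-→d1:-→d2:- -> no-route
  add 0.0.0.0/0 -> H1 at depth 0
  lookup 99.41.4.58: bits 0110001100101001 walk d0:H1→d1:-→d2:-→d3:-→d4:-→d5:-→d6:-→d7:-→d8:-→d9:-→d10:-→d11:-→d12:-→d13:-→d14:-→d15:-→d16:H1 -> H1
  add 99.41.184.0/24 -> H1 at depth 24
  add 98.61.60.0/23 -> H1 at depth 23
  del 99.41.184.0/24 (clear depth 24)
  lookup 99.41.13.24: bits 0110001100101001 walk d0:H1→d1:-→d2:-→d3:-→d4:-→d5:-→d6:-→d7:-→d8:-→d9:-→d10:-→d11:-→d12:-→d13:-→d14:-→d15:-→d16:H1 -> H1
  lookup 98.61.48.3: bits 01100010001111010011 walk d0:H1→d1:-→d2:-→d3:-→d4:-→d5:-→d6:-→d7:-→d8:-→d9:-→d10:-→d11:-→d12:-→d13:-→d14:-→d15:-→d16:-→d17:-→d18:-→d19:-→d20:H0 -> H0
  lookup 98.61.49.87: bits 01100010001111010011 walk d0:H1→d1:-→d2:-→d3:-→d4:-→d5:-→d6:-→d7:-→d8:-→d9:-→d10:-→d11:-→d12:-→d13:-→d14:-→d15:-→d16:-→d17:-→d18:-→d19:-→d20:H0 -> H0
  lookup 60.109.23.167: bits 0 walk d0:H1→d1:- -> H1
  lookup 98.61.53.29: bits 01100010001111010011 walk d0:H1→d1:-→d2:-→d3:-→d4:-→d5:-→d6:-→d7:-→d8:-→d9:-→d10:-→d11:-→d12:-→d13:-→d14:-→d15:-→d16:-→d17:-→d18:-→d19:-→d20:H0 -> H0
  add 25.233.104.49/32 -> H2 at depth 32
  del 98.61.60.0/23 (clear depth 23)
  add 98.61.61.210/32 -> H3 at depth 32
  add 0.0.0.0/0 -> H5 at depth 0
  lookup 25.233.104.49: bits 00011001111010010110100000110001 walk d0:H5→d1:-→d2:-→d3:-→d4:-→d5:-→d6:-→d7:-→d8:-→d9:-→d10:-→d11:-→d12:-→d13:-→d14:-→d15:-→d16:-→d17:-→d18:-→d19:-→d20:-→d21:-→d22:-→d23:-→d24:-→d25:-→d26:-→d27:-→d28:-→d29:-→d30:-→d31:-→d32:H2 -> H2
  add 99.41.184.32/28 -> H0 at depth 28
  add 98.61.61.210/32 -> H4 at depth 32
  lookup 98.61.48.51: bits 01100010001111010011 walk d0:H5→d1:-→d2:-→d3:-→d4:-→d5:-→d6:-→d7:-→d8:-→d9:-→d10:-→d11:-→d12:-→d13:-→d14:-→d15:-→d16:-→d17:-→d18:-→d19:-→d20:H0 -> H0
  lookup 99.41.53.114: bits 0110001100101001 walk d0:H5→d1:-→d2:-→d3:-→d4:-→d5:-→d6:-→d7:-→d8:-→d9:-→d10:-→d11:-→d12:-→d13:-→d14:-→d15:-→d16:H1 -> H1
  add 0.0.0.0/0 -> H5 at depth 0

== LOOKUPS ==
["H0","H0","H1","H0","no-route","H1","H1","H0","H0","H1","H0","H2","H0","H1"]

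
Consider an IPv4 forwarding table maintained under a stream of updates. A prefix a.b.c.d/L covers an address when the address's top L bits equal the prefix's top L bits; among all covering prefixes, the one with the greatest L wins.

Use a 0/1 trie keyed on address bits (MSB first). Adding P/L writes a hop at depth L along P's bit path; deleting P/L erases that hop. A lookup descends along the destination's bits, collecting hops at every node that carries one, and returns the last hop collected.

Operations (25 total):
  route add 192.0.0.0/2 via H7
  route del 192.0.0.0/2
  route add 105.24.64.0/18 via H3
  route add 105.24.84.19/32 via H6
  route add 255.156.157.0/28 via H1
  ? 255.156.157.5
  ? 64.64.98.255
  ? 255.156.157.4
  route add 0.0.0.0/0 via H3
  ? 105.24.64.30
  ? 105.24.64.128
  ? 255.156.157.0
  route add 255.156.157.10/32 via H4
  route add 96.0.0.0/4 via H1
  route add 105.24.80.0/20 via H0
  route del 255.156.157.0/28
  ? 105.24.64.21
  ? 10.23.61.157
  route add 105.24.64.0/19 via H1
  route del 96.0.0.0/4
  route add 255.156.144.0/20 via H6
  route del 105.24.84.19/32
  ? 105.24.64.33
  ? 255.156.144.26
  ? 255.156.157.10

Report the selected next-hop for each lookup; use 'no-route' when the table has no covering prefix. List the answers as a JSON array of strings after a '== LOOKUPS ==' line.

Process each operation:
  add 192.0.0.0/2 -> H7 at depth 2
  - 192.0.0.0/2 clear@2
  add 105.24.64.0/18 -> H3 at depth 18
  add 105.24.84.19/32 -> H6 at depth 32
  add 255.156.157.0/28 -> H1 at depth 28
  Q 255.156.157.5: descend 1111111110011100100111010000 ; hops seen [H1] ; pick H1
  Q 64.64.98.255: descend 01 ; hops seen [∅] ; pick no-route
  Q 255.156.157.4: descend 1111111110011100100111010000 ; hops seen [H1] ; pick H1
  add 0.0.0.0/0 -> H3 at depth 0
  Q 105.24.64.30: descend 0110100100011000010 ; hops seen [H3,H3] ; pick H3
  Q 105.24.64.128: descend 0110100100011000010 ; hops seen [H3,H3] ; pick H3
  Q 255.156.157.0: descend 1111111110011100100111010000 ; hops seen [H3,H1] ; pick H1
  add 255.156.157.10/32 -> H4 at depth 32
  add 96.0.0.0/4 -> H1 at depth 4
  add 105.24.80.0/20 -> H0 at depth 20
  - 255.156.157.0/28 clear@28
  Q 105.24.64.21: descend 0110100100011000010 ; hops seen [H3,H1,H3] ; pick H3
  Q 10.23.61.157: descend 0 ; hops seen [H3] ; pick H3
  add 105.24.64.0/19 -> H1 at depth 19
  - 96.0.0.0/4 clear@4
  add 255.156.144.0/20 -> H6 at depth 20
  - 105.24.84.19/32 clear@32
  Q 105.24.64.33: descend 0110100100011000010 ; hops seen [H3,H3,H1] ; pick H1
  Q 255.156.144.26: descend 11111111100111001001 ; hops seen [H3,H6] ; pick H6
  Q 255.156.157.10: descend 11111111100111001001110100001010 ; hops seen [H3,H6,H4] ; pick H4

== LOOKUPS ==
["H1","no-route","H1","H3","H3","H1","H3","H3","H1","H6","H4"]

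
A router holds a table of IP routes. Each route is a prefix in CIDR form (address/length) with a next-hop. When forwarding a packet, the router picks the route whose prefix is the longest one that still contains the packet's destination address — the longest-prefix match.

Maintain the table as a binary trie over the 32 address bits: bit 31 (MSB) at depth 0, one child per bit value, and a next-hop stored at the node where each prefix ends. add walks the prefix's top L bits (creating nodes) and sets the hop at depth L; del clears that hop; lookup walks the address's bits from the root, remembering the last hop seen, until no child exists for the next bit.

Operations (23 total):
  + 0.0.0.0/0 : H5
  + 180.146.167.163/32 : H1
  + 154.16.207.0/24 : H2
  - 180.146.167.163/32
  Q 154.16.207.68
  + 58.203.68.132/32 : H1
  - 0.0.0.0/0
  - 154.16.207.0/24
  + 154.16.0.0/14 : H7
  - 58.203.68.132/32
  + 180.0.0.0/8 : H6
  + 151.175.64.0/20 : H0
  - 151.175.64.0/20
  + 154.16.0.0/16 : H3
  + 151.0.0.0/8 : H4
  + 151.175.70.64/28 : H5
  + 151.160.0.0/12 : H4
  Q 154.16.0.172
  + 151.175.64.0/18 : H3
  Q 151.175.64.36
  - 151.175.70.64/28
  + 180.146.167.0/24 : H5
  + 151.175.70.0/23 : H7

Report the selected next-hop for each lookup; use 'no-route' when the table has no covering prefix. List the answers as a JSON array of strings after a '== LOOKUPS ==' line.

Trace:
  add 0.0.0.0/0 -> H5 at depth 0
  add 180.146.167.163/32 -> H1 at depth 32
  add 154.16.207.0/24 -> H2 at depth 24
  - 180.146.167.163/32 clear@32
  ? 154.16.207.68  path d0:H5→d1:-→d2:-→d3:-→d4:-→d5:-→d6:-→d7:-→d8:-→d9:-→d10:-→d11:-→d12:-→d13:-→d14:-→d15:-→d16:-→d17:-→d18:-→d19:-→d20:-→d21:-→d22:-→d23:-→d24:H2  best=H2
  add 58.203.68.132/32 -> H1 at depth 32
  - 0.0.0.0/0 clear@0
  - 154.16.207.0/24 clear@24
  add 154.16.0.0/14 -> H7 at depth 14
  - 58.203.68.132/32 clear@32
  add 180.0.0.0/8 -> H6 at depth 8
  add 151.175.64.0/20 -> H0 at depth 20
  - 151.175.64.0/20 clear@20
  add 154.16.0.0/16 -> H3 at depth 16
  add 151.0.0.0/8 -> H4 at depth 8
  add 151.175.70.64/28 -> H5 at depth 28
  add 151.160.0.0/12 -> H4 at depth 12
  ? 154.16.0.172  path d0:-→d1:-→d2:-→d3:-→d4:-→d5:-→d6:-→d7:-→d8:-→d9:-→d10:-→d11:-→d12:-→d13:-→d14:H7→d15:-→d16:H3  best=H3
  add 151.175.64.0/18 -> H3 at depth 18
  ? 151.175.64.36  path d0:-→d1:-→d2:-→d3:-→d4:-→d5:-→d6:-→d7:-→d8:H4→d9:-→d10:-→d11:-→d12:H4→d13:-→d14:-→d15:-→d16:-→d17:-→d18:H3→d19:-→d20:-→d21:-  best=H3
  - 151.175.70.64/28 clear@28
  add 180.146.167.0/24 -> H5 at depth 24
  add 151.175.70.0/23 -> H7 at depth 23

== LOOKUPS ==
["H2","H3","H3"]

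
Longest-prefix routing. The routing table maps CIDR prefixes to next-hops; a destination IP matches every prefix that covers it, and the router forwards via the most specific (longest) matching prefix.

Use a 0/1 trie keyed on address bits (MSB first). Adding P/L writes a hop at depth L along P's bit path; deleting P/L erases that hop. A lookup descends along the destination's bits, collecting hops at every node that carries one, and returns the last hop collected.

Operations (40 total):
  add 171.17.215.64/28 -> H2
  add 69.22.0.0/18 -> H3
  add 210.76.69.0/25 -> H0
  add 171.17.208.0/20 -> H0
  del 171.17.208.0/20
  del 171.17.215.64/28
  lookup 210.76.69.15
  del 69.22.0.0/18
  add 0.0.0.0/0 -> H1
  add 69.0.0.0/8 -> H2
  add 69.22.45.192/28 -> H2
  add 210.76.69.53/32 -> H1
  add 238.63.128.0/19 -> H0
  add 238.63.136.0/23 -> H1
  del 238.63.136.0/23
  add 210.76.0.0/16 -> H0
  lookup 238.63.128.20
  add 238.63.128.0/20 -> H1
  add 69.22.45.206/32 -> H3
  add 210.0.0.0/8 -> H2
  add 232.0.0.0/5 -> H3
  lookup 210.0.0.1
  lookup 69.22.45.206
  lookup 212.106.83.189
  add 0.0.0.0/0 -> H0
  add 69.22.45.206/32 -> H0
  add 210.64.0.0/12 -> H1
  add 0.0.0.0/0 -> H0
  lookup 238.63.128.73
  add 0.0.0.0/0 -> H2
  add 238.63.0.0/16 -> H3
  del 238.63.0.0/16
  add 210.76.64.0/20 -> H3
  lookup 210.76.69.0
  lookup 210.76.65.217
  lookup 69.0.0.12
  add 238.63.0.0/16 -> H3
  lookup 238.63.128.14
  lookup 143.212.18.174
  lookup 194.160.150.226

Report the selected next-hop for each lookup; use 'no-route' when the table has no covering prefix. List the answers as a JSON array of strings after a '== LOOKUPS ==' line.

Process each operation:
  + 171.17.215.64/28 (H2) depth=28
  + 69.22.0.0/18 (H3) depth=18
  + 210.76.69.0/25 (H0) depth=25
  + 171.17.208.0/20 (H0) depth=20
  del 171.17.208.0/20 (clear depth 20)
  del 171.17.215.64/28 (clear depth 28)
  lookup 210.76.69.15: bits 1101001001001100010001010 walk d0:-→d1:-→d2:-→d3:-→d4:-→d5:-→d6:-→d7:-→d8:-→d9:-→d10:-→d11:-→d12:-→d13:-→d14:-→d15:-→d16:-→d17:-→d18:-→d19:-→d20:-→d21:-→d22:-→d23:-→d24:-→d25:H0 -> H0
  del 69.22.0.0/18 (clear depth 18)
  + 0.0.0.0/0 (H1) depth=0
  + 69.0.0.0/8 (H2) depth=8
  + 69.22.45.192/28 (H2) depth=28
  + 210.76.69.53/32 (H1) depth=32
  + 238.63.128.0/19 (H0) depth=19
  + 238.63.136.0/23 (H1) depth=23
  del 238.63.136.0/23 (clear depth 23)
  + 210.76.0.0/16 (H0) depth=16
  lookup 238.63.128.20: bits 11101110001111111000 walk d0:H1→d1:-→d2:-→d3:-→d4:-→d5:-→d6:-→d7:-→d8:-→d9:-→d10:-→d11:-→d12:-→d13:-→d14:-→d15:-→d16:-→d17:-→d18:-→d19:H0→d20:- -> H0
  + 238.63.128.0/20 (H1) depth=20
  + 69.22.45.206/32 (H3) depth=32
  + 210.0.0.0/8 (H2) depth=8
  + 232.0.0.0/5 (H3) depth=5
  lookup 210.0.0.1: bits 110100100 walk d0:H1→d1:-→d2:-→d3:-→d4:-→d5:-→d6:-→d7:-→d8:H2→d9:- -> H2
  lookup 69.22.45.206: bits 01000101000101100010110111001110 walk d0:H1→d1:-→d2:-→d3:-→d4:-→d5:-→d6:-→d7:-→d8:H2→d9:-→d10:-→d11:-→d12:-→d13:-→d14:-→d15:-→d16:-→d17:-→d18:-→d19:-→d20:-→d21:-→d22:-→d23:-→d24:-→d25:-→d26:-→d27:-→d28:H2→d29:-→d30:-→d31:-→d32:H3 -> H3
  lookup 212.106.83.189: bits 11010 walk d0:H1→d1:-→d2:-→d3:-→d4:-→d5:- -> H1
  + 0.0.0.0/0 (H0) depth=0
  + 69.22.45.206/32 (H0) depth=32
  + 210.64.0.0/12 (H1) depth=12
  + 0.0.0.0/0 (H0) depth=0
  lookup 238.63.128.73: bits 11101110001111111000 walk d0:H0→d1:-→d2:-→d3:-→d4:-→d5:H3→d6:-→d7:-→d8:-→d9:-→d10:-→d11:-→d12:-→d13:-→d14:-→d15:-→d16:-→d17:-→d18:-→d19:H0→d20:H1 -> H1
  + 0.0.0.0/0 (H2) depth=0
  + 238.63.0.0/16 (H3) depth=16
  del 238.63.0.0/16 (clear depth 16)
  + 210.76.64.0/20 (H3) depth=20
  lookup 210.76.69.0: bits 11010010010011000100010100 walk d0:H2→d1:-→d2:-→d3:-→d4:-→d5:-→d6:-→d7:-→d8:H2→d9:-→d10:-→d11:-→d12:H1→d13:-→d14:-→d15:-→d16:H0→d17:-→d18:-→d19:-→d20:H3→d21:-→d22:-→d23:-→d24:-→d25:H0→d26:- -> H0
  lookup 210.76.65.217: bits 110100100100110001000 walk d0:H2→d1:-→d2:-→d3:-→d4:-→d5:-→d6:-→d7:-→d8:H2→d9:-→d10:-→d11:-→d12:H1→d13:-→d14:-→d15:-→d16:H0→d17:-→d18:-→d19:-→d20:H3→d21:- -> H3
  lookup 69.0.0.12: bits 01000101000 walk d0:H2→d1:-→d2:-→d3:-→d4:-→d5:-→d6:-→d7:-→d8:H2→d9:-→d10:-→d11:- -> H2
  + 238.63.0.0/16 (H3) depth=16
  lookup 238.63.128.14: bits 11101110001111111000 walk d0:H2→d1:-→d2:-→d3:-→d4:-→d5:H3→d6:-→d7:-→d8:-→d9:-→d10:-→d11:-→d12:-→d13:-→d14:-→d15:-→d16:H3→d17:-→d18:-→d19:H0→d20:H1 -> H1
  lookup 143.212.18.174: bits 10 walk d0:H2→d1:-→d2:- -> H2
  lookup 194.160.150.226: bits 110 walk d0:H2→d1:-→d2:-→d3:- -> H2

== LOOKUPS ==
["H0","H0","H2","H3","H1","H1","H0","H3","H2","H1","H2","H2"]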